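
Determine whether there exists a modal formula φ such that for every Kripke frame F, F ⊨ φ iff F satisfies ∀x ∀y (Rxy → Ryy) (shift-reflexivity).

This is a Sahlqvist condition; the T□ axiom □(□q → q) defines it.
Suppose □(□q→q) is valid. Take Rxy and set V(q)={w : Ryw}. Then at y, □q holds; since □(□q→q) at x, □q→q at y, so q at y, i.e. Ryy.

Definable; □(□q → q) defines it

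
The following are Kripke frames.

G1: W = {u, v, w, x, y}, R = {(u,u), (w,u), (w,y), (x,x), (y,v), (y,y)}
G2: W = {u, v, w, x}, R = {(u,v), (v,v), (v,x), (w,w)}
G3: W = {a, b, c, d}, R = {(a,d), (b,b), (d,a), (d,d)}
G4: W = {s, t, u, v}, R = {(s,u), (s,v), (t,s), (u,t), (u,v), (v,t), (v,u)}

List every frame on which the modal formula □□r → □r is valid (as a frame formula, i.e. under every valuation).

G1, G2, G3

The schema corresponds to density: ∀x ∀y (Rxy → ∃z (Rxz ∧ Rzy)).
G1: holds.
G2: holds.
G3: holds.
G4: fails — Ruv but no z with Ruz and Rzv.
Valid on: G1, G2, G3.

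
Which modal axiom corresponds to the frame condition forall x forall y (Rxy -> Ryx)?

A defining formula is s → □◇s (the B axiom).
Suppose s→□◇s is valid. Take Rxy and set V(s)={x}. Then s at x, so □◇s at x, so ◇s at y, so some z with Ryz has s; z=x, i.e. Ryx.

s → □◇s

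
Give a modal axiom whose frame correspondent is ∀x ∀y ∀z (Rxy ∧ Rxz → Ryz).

◇r → □◇r

A defining formula is ◇r → □◇r (the 5 axiom).
Suppose ◇r→□◇r is valid. Take Rxy, Rxz and set V(r)={y}. Then ◇r at x, so □◇r at x, so ◇r at z, so some w with Rzw has r; w=y, i.e. Rzy. By symmetry of the argument, Ryz.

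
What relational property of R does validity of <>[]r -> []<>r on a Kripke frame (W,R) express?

convergence: forall x forall y forall z (Rxy & Rxz -> exists w (Ryw & Rzw))

Suppose ◇□r→□◇r is valid. Take Rxy, Rxz and set V(r)={w : Ryw}. Then □r at y so ◇□r at x, so □◇r at x, so ◇r at z, giving w with Rzw and Ryw.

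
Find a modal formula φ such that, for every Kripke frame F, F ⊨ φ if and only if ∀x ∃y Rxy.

The condition is seriality. The D schema □s → ◇s defines it.
Suppose □s→◇s is valid. At any x set V(s)=W. Then □s at x, so ◇s at x, so x has a successor.

□s → ◇s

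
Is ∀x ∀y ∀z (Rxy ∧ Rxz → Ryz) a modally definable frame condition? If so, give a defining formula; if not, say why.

Definable; ◇r → □◇r defines it

This is a Sahlqvist condition; the 5 axiom ◇r → □◇r defines it.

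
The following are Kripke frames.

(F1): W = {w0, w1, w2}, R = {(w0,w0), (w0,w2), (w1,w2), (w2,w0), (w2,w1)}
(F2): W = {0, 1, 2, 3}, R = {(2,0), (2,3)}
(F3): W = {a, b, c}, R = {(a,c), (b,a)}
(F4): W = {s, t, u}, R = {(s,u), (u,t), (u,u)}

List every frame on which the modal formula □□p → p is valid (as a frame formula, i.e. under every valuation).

(F1)

The schema corresponds to a generalized confluence (Geach) condition: ∀x ∃w (xR²w ∧ x = w).
(F1): ✓.
(F2): fails — at 0 but no w with 0R²w and 0=w.
(F3): fails — at a but no w with aR²w and a=w.
(F4): fails — at s but no w with sR²w and s=w.
Valid on: (F1).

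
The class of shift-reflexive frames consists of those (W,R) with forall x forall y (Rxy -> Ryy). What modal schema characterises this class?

□(□s → s)

The condition is shift-reflexivity. The T□ schema □(□s → s) defines it.
Suppose □(□s→s) is valid. Take Rxy and set V(s)={w : Ryw}. Then at y, □s holds; since □(□s→s) at x, □s→s at y, so s at y, i.e. Ryy.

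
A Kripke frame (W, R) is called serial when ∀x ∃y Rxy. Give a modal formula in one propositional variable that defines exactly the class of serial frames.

□ψ → ◇ψ

A defining formula is □ψ → ◇ψ (the D axiom).
Suppose □ψ→◇ψ is valid. At any x set V(ψ)=W. Then □ψ at x, so ◇ψ at x, so x has a successor.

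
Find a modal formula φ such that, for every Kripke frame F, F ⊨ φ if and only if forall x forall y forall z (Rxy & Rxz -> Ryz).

◇r → □◇r

This is the Euclidean property; the standard corresponding axiom is 5: ◇r → □◇r.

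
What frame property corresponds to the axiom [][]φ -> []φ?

density: forall x forall y (Rxy -> exists z (Rxz & Rzy))

This schema is the C4 axiom.
It corresponds to density: forall x forall y (Rxy -> exists z (Rxz & Rzy)).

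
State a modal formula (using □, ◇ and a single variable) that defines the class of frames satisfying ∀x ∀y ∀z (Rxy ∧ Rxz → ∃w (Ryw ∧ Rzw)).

A defining formula is ◇□p → □◇p (the .2 axiom).
Suppose ◇□p→□◇p is valid. Take Rxy, Rxz and set V(p)={w : Ryw}. Then □p at y so ◇□p at x, so □◇p at x, so ◇p at z, giving w with Rzw and Ryw.

◇□p → □◇p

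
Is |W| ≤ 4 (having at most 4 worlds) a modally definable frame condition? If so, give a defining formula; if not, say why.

Any modally definable frame class is closed under disjoint unions.
Any modal formula valid on each of 5 disjoint one-world frames is valid on their disjoint union (validity is preserved under disjoint unions). Each one-world frame has |W|=1≤4, but the union has |W|=5.
So no modal formula (or set of formulas) defines exactly the |W|≤4 frames.

No — not modally definable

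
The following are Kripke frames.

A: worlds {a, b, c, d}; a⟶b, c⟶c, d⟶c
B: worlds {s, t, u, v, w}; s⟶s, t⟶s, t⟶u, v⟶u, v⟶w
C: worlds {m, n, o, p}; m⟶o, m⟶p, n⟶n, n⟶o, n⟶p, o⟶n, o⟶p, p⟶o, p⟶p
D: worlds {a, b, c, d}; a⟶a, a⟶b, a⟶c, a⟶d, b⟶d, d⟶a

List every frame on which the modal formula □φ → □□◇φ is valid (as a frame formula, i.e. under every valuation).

The schema corresponds to a generalized confluence (Geach) condition: ∀x ∀z (xR²z → ∃w (xRw ∧ zRw)).
A: satisfies the condition.
B: satisfies the condition.
C: satisfies the condition.
D: fails — aR²c but no w with aRw and cRw.
Valid on: A, B, C.

A, B, C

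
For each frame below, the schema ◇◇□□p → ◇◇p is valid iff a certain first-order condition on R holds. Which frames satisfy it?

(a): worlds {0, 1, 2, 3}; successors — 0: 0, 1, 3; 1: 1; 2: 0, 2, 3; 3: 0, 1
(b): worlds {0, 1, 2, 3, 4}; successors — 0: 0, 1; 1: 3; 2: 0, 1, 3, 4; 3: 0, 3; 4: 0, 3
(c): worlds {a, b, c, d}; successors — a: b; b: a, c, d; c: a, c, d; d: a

The schema corresponds to a generalized confluence (Geach) condition: ∀x ∀y (xR²y → ∃w (yR²w ∧ xR²w)).
(a): ✓.
(b): ✓.
(c): fails — aR²d but no w with dR²w and aR²w.
Valid on: (a), (b).

(a), (b)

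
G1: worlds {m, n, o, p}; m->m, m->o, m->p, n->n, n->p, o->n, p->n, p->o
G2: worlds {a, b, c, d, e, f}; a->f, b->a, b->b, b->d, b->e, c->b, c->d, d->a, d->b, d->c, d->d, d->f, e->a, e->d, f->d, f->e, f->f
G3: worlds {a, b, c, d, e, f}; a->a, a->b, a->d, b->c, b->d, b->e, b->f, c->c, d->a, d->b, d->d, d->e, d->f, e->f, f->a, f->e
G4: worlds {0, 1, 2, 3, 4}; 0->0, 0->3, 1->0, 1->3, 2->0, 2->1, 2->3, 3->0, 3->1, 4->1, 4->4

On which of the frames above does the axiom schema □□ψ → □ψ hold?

G2

The schema corresponds to density: ∀x ∀y (Rxy → ∃z (Rxz ∧ Rzy)).
G1: fails — Rpo but no z with Rpz and Rzo.
G2: condition met.
G3: fails — Rfe but no z with Rfz and Rze.
G4: fails — R31 but no z with R3z and Rz1.
Valid on: G2.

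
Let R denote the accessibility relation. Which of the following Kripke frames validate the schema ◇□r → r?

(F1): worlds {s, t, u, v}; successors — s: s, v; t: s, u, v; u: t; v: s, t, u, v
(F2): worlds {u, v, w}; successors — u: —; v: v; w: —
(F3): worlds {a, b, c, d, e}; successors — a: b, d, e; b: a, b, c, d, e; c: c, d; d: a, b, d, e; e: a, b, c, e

(F2)

The schema corresponds to symmetry: ∀x ∀y (Rxy → Ryx).
(F1): fails — Rvu but not Ruv.
(F2): satisfies the condition.
(F3): fails — Rbc but not Rcb.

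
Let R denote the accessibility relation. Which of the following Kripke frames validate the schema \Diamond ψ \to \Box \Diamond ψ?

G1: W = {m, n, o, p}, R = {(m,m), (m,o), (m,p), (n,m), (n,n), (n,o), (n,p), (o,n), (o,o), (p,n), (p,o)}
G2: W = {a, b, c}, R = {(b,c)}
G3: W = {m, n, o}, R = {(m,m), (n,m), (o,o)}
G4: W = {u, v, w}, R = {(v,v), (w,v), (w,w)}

G3

The schema corresponds to the Euclidean property: \forall x \forall y \forall z (Rxy \wedge Rxz \to Ryz).
G1: fails — Rmo and Rmm but not Rom.
G2: fails — Rbc and Rbc but not Rcc.
G3: satisfies the condition.
G4: fails — Rwv and Rww but not Rvw.
Valid on: G3.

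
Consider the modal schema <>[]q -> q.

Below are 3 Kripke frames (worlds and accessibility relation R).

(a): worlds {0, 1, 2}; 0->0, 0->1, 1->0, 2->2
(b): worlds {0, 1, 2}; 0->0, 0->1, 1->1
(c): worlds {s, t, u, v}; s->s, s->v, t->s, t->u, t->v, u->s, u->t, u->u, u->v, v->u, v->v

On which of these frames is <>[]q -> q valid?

(a)

Frame correspondent (Sahlqvist): forall x forall y (Rxy -> Ryx) — i.e. symmetry.
(a): ✓.
(b): fails — R01 but not R10.
(c): fails — Rtv but not Rvt.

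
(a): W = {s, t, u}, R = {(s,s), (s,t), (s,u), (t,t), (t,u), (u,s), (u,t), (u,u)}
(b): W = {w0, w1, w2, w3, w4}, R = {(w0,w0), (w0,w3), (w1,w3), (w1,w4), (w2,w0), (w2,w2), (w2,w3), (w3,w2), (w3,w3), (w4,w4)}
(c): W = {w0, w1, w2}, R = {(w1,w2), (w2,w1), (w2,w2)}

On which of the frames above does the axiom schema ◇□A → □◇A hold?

The schema corresponds to convergence: ∀x ∀y ∀z (Rxy ∧ Rxz → ∃w (Ryw ∧ Rzw)).
(a): holds.
(b): fails — Rw1w3 and Rw1w4 but w3 and w4 have no common successor.
(c): holds.
Valid on: (a), (c).

(a), (c)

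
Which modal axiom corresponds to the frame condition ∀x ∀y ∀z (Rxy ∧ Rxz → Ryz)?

◇r → □◇r

This is the Euclidean property; the standard corresponding axiom is 5: ◇r → □◇r.
Suppose ◇r→□◇r is valid. Take Rxy, Rxz and set V(r)={y}. Then ◇r at x, so □◇r at x, so ◇r at z, so some w with Rzw has r; w=y, i.e. Rzy. By symmetry of the argument, Ryz.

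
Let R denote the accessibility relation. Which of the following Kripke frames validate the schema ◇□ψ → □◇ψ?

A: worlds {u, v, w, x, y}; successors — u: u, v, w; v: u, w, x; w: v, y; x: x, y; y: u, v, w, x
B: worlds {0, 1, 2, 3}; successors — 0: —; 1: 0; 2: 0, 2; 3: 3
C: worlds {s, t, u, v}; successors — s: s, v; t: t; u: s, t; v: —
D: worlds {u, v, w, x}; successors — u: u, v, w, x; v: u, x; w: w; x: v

none

Frame correspondent (Sahlqvist): ∀x ∀y ∀z (Rxy ∧ Rxz → ∃w (Ryw ∧ Rzw)) — i.e. convergence.
A: fails — Ruv and Ruw but v and w have no common successor.
B: fails — R10 and R10 but 0 and 0 have no common successor.
C: fails — Rsv and Rsv but v and v have no common successor.
D: fails — Ruv and Ruw but v and w have no common successor.
Valid on no frame.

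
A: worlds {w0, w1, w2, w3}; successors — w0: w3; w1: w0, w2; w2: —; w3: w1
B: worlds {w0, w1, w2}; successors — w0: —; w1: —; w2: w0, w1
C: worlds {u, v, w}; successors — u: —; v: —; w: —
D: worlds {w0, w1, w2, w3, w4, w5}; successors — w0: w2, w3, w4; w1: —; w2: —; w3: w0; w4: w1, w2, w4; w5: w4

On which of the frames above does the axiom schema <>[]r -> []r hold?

C

The schema corresponds to the Euclidean property: forall x forall y forall z (Rxy & Rxz -> Ryz).
A: fails — Rw0w3 and Rw0w3 but not Rw3w3.
B: fails — Rw2w0 and Rw2w0 but not Rw0w0.
C: ✓.
D: fails — Rw0w4 and Rw0w3 but not Rw4w3.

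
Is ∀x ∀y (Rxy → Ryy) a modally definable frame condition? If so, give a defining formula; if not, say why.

Definable; □(□q → q) defines it

Yes: it is shift-reflexivity, defined by the T□ schema □(□q → q).
Suppose □(□q→q) is valid. Take Rxy and set V(q)={w : Ryw}. Then at y, □q holds; since □(□q→q) at x, □q→q at y, so q at y, i.e. Ryy.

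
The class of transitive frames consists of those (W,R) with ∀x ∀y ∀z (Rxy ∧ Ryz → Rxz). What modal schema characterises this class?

□p → □□p

This is transitivity; the standard corresponding axiom is 4: □p → □□p.
Suppose □p→□□p is valid. Take Rxy, Ryz and set V(p)={w : Rxw}. Then □p at x, so □□p at x, so □p at y, so p at z, i.e. Rxz.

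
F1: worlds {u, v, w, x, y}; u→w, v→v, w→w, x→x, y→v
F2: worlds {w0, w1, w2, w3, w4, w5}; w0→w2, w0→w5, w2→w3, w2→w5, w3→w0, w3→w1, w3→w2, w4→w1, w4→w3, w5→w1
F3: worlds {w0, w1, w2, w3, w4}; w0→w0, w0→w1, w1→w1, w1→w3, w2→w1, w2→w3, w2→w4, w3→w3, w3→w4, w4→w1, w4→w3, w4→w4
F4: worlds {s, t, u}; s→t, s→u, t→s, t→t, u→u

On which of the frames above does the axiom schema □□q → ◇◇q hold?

F1, F3, F4

This is the axiom for a generalized confluence (Geach) condition; its first-order frame correspondent is ∀x ∃w (xR²w ∧ xR²w).
F1: holds.
F2: fails — at w1 but no w with w1R²w and w1R²w.
F3: holds.
F4: holds.
Valid on: F1, F3, F4.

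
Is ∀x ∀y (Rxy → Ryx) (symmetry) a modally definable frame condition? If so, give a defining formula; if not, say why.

The condition is symmetry. A defining modal formula is p → □◇p.
Suppose p→□◇p is valid. Take Rxy and set V(p)={x}. Then p at x, so □◇p at x, so ◇p at y, so some z with Ryz has p; z=x, i.e. Ryx.

Definable; p → □◇p defines it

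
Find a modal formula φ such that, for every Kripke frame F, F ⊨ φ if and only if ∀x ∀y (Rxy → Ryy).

This is shift-reflexivity; the standard corresponding axiom is T□: □(□r → r).
Suppose □(□r→r) is valid. Take Rxy and set V(r)={w : Ryw}. Then at y, □r holds; since □(□r→r) at x, □r→r at y, so r at y, i.e. Ryy.

□(□r → r)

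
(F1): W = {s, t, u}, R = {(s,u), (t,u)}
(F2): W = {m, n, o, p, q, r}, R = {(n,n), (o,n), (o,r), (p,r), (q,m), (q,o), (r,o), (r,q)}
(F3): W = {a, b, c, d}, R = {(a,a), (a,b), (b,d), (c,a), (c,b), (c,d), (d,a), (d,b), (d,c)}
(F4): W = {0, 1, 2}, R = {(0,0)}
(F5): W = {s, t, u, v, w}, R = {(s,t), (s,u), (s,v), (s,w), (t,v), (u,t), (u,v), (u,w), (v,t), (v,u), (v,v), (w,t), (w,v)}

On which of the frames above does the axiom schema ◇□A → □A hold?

(F4)

The schema corresponds to the Euclidean property: ∀x ∀y ∀z (Rxy ∧ Rxz → Ryz).
(F1): fails — Rsu and Rsu but not Ruu.
(F2): fails — Ron and Ror but not Rnr.
(F3): fails — Rab and Rab but not Rbb.
(F4): satisfies the condition.
(F5): fails — Rsv and Rsw but not Rvw.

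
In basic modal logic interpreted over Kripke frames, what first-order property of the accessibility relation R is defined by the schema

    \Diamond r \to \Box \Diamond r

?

This is the 5 axiom.
Its frame correspondent is the Euclidean property — \forall x \forall y \forall z (Rxy \wedge Rxz \to Ryz).

the Euclidean property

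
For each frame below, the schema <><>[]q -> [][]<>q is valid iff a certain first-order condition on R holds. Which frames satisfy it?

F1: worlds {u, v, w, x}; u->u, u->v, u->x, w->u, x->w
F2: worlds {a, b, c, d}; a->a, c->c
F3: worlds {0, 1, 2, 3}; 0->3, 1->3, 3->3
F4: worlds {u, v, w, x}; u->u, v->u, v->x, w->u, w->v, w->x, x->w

F2, F3

Frame correspondent (Sahlqvist): forall x forall y forall z ((x R^2 y & x R^2 z) -> exists w (yRw & zRw)) — i.e. a generalized confluence (Geach) condition.
F1: fails — uR²u, uR²v but no t with uRt and vRt.
F2: condition met.
F3: condition met.
F4: fails — wR²u, wR²x but no t with uRt and xRt.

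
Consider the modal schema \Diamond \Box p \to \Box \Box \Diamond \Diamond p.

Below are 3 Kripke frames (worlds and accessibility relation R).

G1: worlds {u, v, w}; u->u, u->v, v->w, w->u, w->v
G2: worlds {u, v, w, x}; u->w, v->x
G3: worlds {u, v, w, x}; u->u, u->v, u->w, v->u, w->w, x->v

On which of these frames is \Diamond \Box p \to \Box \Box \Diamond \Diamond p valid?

This is the axiom for a generalized confluence (Geach) condition; its first-order frame correspondent is \forall x \forall y \forall z ((xRy \wedge x R^2 z) \to \exists w (yRw \wedge z R^2 w)).
G1: fails — uRv, uR²v but no t with vRt and vR²t.
G2: ✓.
G3: fails — uRv, uR²w but no t with vRt and wR²t.
Valid on: G2.

G2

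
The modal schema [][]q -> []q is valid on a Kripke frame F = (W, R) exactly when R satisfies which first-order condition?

density

Suppose □□q→□q is valid. Take Rxy and set V(q)={w : xR²w}. Then □□q at x, so □q at x, so q at y, i.e. ∃z(Rxz∧Rzy).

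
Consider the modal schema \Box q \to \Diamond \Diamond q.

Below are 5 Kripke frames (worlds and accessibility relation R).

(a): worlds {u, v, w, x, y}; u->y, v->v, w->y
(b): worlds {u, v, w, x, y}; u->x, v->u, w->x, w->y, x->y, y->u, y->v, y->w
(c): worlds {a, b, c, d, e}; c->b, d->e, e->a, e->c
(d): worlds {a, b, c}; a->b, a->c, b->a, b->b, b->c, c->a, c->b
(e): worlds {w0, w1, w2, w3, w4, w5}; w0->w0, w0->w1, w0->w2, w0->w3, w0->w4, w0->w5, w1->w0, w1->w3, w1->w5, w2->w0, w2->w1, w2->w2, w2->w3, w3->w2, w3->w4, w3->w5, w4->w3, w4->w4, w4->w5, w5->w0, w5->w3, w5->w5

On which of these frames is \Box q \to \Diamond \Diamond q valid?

This is the axiom for a generalized confluence (Geach) condition; its first-order frame correspondent is \forall x \exists w (xRw \wedge x R^2 w).
(a): fails — at u but no t with uRt and uR²t.
(b): fails — at u but no t with uRt and uR²t.
(c): fails — at a but no w with aRw and aR²w.
(d): satisfies the condition.
(e): satisfies the condition.
Valid on: (d), (e).

(d), (e)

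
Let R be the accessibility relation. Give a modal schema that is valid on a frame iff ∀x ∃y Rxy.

□ψ → ◇ψ

The condition is seriality. The D schema □ψ → ◇ψ defines it.
Suppose □ψ→◇ψ is valid. At any x set V(ψ)=W. Then □ψ at x, so ◇ψ at x, so x has a successor.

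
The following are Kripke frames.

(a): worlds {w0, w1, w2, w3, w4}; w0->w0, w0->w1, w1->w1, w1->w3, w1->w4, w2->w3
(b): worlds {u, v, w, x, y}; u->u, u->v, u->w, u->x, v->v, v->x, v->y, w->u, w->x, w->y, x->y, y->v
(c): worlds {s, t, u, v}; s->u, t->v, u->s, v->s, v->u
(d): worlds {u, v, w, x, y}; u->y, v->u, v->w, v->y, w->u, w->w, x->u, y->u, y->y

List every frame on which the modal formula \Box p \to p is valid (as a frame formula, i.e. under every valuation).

The schema corresponds to reflexivity: \forall x Rxx.
(a): fails — world w2 does not see itself.
(b): fails — world w does not see itself.
(c): fails — world s does not see itself.
(d): fails — world u does not see itself.

none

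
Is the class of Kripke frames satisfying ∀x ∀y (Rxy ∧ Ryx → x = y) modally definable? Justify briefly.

No — not modally definable

Any modally definable frame class is closed under surjective bounded morphisms.
The 6-cycle (worlds 0,1,2,3,4,5 with 0→1→2→3→4→5→0) is antisymmetric. Sending even-indexed worlds to • and odd-indexed worlds to ∘ is a surjective bounded morphism onto the two-world frame with •↔∘, which is not antisymmetric.
So the class is not modally definable.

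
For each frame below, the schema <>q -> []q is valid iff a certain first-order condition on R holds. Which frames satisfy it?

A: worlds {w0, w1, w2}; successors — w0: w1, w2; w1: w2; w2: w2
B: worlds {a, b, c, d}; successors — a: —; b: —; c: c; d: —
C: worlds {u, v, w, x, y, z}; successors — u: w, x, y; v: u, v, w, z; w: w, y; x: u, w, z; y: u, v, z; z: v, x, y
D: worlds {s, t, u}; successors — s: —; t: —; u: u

This is the axiom for partial functionality; its first-order frame correspondent is forall x forall y forall z (Rxy & Rxz -> y = z).
A: fails — w0 sees both w1 and w2.
B: satisfies the condition.
C: fails — u sees both w and x.
D: satisfies the condition.
Valid on: B, D.

B, D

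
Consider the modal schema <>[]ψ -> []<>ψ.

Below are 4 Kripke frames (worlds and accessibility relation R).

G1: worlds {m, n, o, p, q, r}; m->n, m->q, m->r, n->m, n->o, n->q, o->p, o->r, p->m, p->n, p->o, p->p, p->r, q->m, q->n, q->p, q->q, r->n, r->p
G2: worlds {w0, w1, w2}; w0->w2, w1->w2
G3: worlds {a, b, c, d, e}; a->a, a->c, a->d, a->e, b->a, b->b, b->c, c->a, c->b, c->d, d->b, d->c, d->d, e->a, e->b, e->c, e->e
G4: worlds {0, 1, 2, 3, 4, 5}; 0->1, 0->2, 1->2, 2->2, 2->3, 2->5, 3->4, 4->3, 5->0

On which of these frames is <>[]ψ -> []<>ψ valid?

G3

Frame correspondent (Sahlqvist): forall x forall y forall z (Rxy & Rxz -> exists w (Ryw & Rzw)) — i.e. convergence.
G1: fails — Rmn and Rmr but n and r have no common successor.
G2: fails — Rw0w2 and Rw0w2 but w2 and w2 have no common successor.
G3: satisfies the condition.
G4: fails — R23 and R25 but 3 and 5 have no common successor.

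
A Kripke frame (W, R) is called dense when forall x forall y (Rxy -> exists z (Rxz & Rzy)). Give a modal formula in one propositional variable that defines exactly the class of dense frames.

A defining formula is □□s → □s (the C4 axiom).
Suppose □□s→□s is valid. Take Rxy and set V(s)={w : xR²w}. Then □□s at x, so □s at x, so s at y, i.e. ∃z(Rxz∧Rzy).

□□s → □s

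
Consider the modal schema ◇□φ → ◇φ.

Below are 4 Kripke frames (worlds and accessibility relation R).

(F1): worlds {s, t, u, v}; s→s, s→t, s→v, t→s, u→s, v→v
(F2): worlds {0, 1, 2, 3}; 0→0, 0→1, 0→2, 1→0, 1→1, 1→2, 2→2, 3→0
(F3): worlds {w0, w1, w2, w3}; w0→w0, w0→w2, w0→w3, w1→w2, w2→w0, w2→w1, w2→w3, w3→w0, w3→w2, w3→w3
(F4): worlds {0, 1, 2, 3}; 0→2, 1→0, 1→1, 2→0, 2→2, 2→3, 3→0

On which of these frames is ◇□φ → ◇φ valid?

(F1), (F2)

The schema corresponds to a generalized confluence (Geach) condition: ∀x ∀y (xRy → ∃w (yRw ∧ xRw)).
(F1): holds.
(F2): holds.
(F3): fails — w1Rw2 but no w with w2Rw and w1Rw.
(F4): fails — 1R0 but no w with 0Rw and 1Rw.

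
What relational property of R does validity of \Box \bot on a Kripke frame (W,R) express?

emptiness of R: \forall x \forall y \neg Rxy

□⊥ is valid iff no world has any successor (otherwise □⊥ fails at any world with one).
Conversely, any frame satisfying \forall x \forall y \neg Rxy validates the schema.
So the correspondent is emptiness of R.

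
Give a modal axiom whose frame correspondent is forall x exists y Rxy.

□r → ◇r

A defining formula is □r → ◇r (the D axiom).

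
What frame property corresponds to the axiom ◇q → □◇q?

The Euclidean property

Suppose ◇q→□◇q is valid. Take Rxy, Rxz and set V(q)={y}. Then ◇q at x, so □◇q at x, so ◇q at z, so some w with Rzw has q; w=y, i.e. Rzy. By symmetry of the argument, Ryz.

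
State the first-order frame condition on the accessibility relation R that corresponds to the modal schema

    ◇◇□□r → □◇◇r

This is a Sahlqvist (Geach-type) schema ◇^2□^2r → □^1◇^2r.
First-order correspondent: ∀x ∀y ∀z ((xR²y ∧ xRz) → ∃w (yR²w ∧ zR²w)).

∀x ∀y ∀z ((xR²y ∧ xRz) → ∃w (yR²w ∧ zR²w))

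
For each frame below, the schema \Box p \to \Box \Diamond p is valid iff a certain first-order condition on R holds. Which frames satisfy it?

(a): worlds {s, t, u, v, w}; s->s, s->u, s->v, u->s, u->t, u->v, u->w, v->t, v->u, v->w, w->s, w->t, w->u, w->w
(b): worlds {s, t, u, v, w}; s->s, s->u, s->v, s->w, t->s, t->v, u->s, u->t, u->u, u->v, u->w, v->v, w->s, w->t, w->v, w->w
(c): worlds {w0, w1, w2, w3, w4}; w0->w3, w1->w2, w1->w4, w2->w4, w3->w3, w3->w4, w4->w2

(b)

The schema corresponds to a generalized confluence (Geach) condition: \forall x \forall z (xRz \to \exists w (xRw \wedge zRw)).
(a): fails — uRt but no w* with uRw* and tRw*.
(b): ✓.
(c): fails — w2Rw4 but no w with w2Rw and w4Rw.
Valid on: (b).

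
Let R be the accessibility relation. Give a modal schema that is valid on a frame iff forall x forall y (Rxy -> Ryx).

This is symmetry; the standard corresponding axiom is B: p → □◇p.
Suppose p→□◇p is valid. Take Rxy and set V(p)={x}. Then p at x, so □◇p at x, so ◇p at y, so some z with Ryz has p; z=x, i.e. Ryx.

p → □◇p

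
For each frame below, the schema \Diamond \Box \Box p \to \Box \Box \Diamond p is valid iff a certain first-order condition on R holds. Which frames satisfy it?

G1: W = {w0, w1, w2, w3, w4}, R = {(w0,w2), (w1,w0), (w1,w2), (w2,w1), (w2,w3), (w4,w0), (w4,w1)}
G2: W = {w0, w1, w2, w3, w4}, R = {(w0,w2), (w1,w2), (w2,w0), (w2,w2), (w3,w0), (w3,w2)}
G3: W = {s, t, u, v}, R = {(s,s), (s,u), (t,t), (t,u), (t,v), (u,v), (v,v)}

G2

This is the axiom for a generalized confluence (Geach) condition; its first-order frame correspondent is \forall x \forall y \forall z ((xRy \wedge x R^2 z) \to \exists w (y R^2 w \wedge zRw)).
G1: fails — w0Rw2, w0R²w3 but no w with w2R²w and w3Rw.
G2: ✓.
G3: fails — sRu, sR²s but no w with uR²w and sRw.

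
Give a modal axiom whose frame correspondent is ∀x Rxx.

The condition is reflexivity. The T schema □r → r defines it.
Suppose □r→r is valid. At any x set V(r)={w : Rxw}. Then □r holds at x, so r holds at x, i.e. Rxx.

□r → r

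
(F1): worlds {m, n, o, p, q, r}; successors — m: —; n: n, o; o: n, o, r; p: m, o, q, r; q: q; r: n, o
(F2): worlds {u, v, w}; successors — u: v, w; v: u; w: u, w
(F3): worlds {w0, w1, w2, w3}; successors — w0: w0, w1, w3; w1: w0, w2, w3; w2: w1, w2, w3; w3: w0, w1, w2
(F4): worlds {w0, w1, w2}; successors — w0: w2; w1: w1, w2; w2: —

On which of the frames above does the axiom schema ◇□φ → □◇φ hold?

(F2), (F3)

This is the axiom for convergence; its first-order frame correspondent is ∀x ∀y ∀z (Rxy ∧ Rxz → ∃w (Ryw ∧ Rzw)).
(F1): fails — Rpm and Rpm but m and m have no common successor.
(F2): holds.
(F3): holds.
(F4): fails — Rw0w2 and Rw0w2 but w2 and w2 have no common successor.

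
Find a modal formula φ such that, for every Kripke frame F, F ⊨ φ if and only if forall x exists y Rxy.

□p → ◇p

The condition is seriality. The D schema □p → ◇p defines it.
Suppose □p→◇p is valid. At any x set V(p)=W. Then □p at x, so ◇p at x, so x has a successor.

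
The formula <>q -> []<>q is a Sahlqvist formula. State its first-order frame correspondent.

the Euclidean property: forall x forall y forall z (Rxy & Rxz -> Ryz)

Suppose ◇q→□◇q is valid. Take Rxy, Rxz and set V(q)={y}. Then ◇q at x, so □◇q at x, so ◇q at z, so some w with Rzw has q; w=y, i.e. Rzy. By symmetry of the argument, Ryz.
The converse is a direct semantic check.
Frame condition: forall x forall y forall z (Rxy & Rxz -> Ryz).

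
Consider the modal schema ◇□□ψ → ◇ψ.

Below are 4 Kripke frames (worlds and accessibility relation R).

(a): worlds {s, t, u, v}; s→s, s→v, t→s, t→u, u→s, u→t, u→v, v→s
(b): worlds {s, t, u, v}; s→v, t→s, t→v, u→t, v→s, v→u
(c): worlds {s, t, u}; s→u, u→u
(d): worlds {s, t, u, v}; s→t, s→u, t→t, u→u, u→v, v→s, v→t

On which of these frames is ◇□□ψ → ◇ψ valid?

(a), (c), (d)

The schema corresponds to a generalized confluence (Geach) condition: ∀x ∀y (xRy → ∃w (yR²w ∧ xRw)).
(a): condition met.
(b): fails — uRt but no w with tR²w and uRw.
(c): condition met.
(d): condition met.
Valid on: (a), (c), (d).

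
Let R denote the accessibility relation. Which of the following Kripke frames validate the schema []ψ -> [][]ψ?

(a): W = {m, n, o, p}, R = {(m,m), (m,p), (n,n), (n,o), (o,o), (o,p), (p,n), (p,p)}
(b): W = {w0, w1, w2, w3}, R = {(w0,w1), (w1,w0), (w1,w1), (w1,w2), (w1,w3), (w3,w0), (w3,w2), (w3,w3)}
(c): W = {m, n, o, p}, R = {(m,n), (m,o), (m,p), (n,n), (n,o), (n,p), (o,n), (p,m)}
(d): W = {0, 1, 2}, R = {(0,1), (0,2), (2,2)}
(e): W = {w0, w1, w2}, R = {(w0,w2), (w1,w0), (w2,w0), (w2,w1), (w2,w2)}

Frame correspondent (Sahlqvist): forall x forall y forall z (Rxy & Ryz -> Rxz) — i.e. transitivity.
(a): fails — Rop and Rpn but not Ron.
(b): fails — Rw3w0 and Rw0w1 but not Rw3w1.
(c): fails — Ron and Rno but not Roo.
(d): holds.
(e): fails — Rw1w0 and Rw0w2 but not Rw1w2.

(d)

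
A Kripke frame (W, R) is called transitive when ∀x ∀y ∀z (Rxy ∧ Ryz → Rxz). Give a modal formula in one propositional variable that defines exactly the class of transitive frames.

□q → □□q

The condition is transitivity. The 4 schema □q → □□q defines it.
Suppose □q→□□q is valid. Take Rxy, Ryz and set V(q)={w : Rxw}. Then □q at x, so □□q at x, so □q at y, so q at z, i.e. Rxz.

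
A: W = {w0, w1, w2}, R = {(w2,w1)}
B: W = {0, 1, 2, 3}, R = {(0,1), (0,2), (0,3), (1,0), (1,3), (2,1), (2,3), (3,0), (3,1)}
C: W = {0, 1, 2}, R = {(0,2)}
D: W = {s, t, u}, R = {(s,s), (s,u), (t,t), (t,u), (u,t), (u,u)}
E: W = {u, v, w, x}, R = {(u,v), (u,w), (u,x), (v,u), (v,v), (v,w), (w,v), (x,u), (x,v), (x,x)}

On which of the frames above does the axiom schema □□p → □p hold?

This is the axiom for density; its first-order frame correspondent is ∀x ∀y (Rxy → ∃z (Rxz ∧ Rzy)).
A: fails — Rw2w1 but no z with Rw2z and Rzw1.
B: fails — R02 but no z with R0z and Rz2.
C: fails — R02 but no z with R0z and Rz2.
D: holds.
E: holds.

D, E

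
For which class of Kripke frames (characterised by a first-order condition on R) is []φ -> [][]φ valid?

Suppose □φ→□□φ is valid. Take Rxy, Ryz and set V(φ)={w : Rxw}. Then □φ at x, so □□φ at x, so □φ at y, so φ at z, i.e. Rxz.
The converse is a direct semantic check.
So the correspondent is transitivity.

transitivity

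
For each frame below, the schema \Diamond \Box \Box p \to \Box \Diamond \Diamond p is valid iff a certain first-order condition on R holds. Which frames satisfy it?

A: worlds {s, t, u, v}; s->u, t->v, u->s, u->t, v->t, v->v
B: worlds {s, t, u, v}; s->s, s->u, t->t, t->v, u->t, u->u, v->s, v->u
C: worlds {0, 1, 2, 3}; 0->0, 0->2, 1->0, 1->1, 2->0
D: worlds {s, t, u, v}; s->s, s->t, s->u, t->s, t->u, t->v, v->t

Frame correspondent (Sahlqvist): \forall x \forall y \forall z ((xRy \wedge xRz) \to \exists w (y R^2 w \wedge z R^2 w)) — i.e. a generalized confluence (Geach) condition.
A: condition met.
B: condition met.
C: condition met.
D: fails — sRs, sRu but no w with sR²w and uR²w.
Valid on: A, B, C.

A, B, C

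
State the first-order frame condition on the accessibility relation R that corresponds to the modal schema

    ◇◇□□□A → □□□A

This is a Sahlqvist (Geach-type) schema ◇^2□^3A → □^3◇^0A.
Minimal-valuation argument: fix x; take any y with xR^2y and any z with xR^3z. Set V(A) to the set of worlds R-reachable from y in exactly 3 steps. Then □^3A holds at y, so the antecedent holds at x; validity forces ◇^0A at z, giving a w with zR^0w and yR^3w.
First-order correspondent: ∀x ∀y ∀z ((xR²y ∧ xR³z) → ∃w (yR³w ∧ z = w)).

∀x ∀y ∀z ((xR²y ∧ xR³z) → ∃w (yR³w ∧ z = w))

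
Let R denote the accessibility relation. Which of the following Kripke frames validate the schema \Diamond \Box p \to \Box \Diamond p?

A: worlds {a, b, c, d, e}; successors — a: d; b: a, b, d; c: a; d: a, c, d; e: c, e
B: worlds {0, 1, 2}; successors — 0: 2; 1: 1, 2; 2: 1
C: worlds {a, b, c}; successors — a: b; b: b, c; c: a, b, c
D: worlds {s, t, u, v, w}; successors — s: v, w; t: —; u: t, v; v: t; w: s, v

Frame correspondent (Sahlqvist): \forall x \forall y \forall z (Rxy \wedge Rxz \to \exists w (Ryw \wedge Rzw)) — i.e. convergence.
A: fails — Rdc and Rda but c and a have no common successor.
B: holds.
C: holds.
D: fails — Rsv and Rsw but v and w have no common successor.
Valid on: B, C.

B, C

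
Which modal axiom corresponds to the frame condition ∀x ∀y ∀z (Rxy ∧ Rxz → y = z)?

◇s → □s

This is partial functionality; the standard corresponding axiom is CD: ◇s → □s.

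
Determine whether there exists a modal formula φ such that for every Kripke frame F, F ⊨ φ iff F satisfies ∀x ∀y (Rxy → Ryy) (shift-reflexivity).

Yes, by □(□r → r)

This is a Sahlqvist condition; the T□ axiom □(□r → r) defines it.
Suppose □(□r→r) is valid. Take Rxy and set V(r)={w : Ryw}. Then at y, □r holds; since □(□r→r) at x, □r→r at y, so r at y, i.e. Ryy.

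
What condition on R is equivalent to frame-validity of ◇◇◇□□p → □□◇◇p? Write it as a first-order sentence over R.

This is a Sahlqvist (Geach-type) schema ◇^3□^2p → □^2◇^2p.
First-order correspondent: ∀x ∀y ∀z ((xR³y ∧ xR²z) → ∃w (yR²w ∧ zR²w)).

∀x ∀y ∀z ((xR³y ∧ xR²z) → ∃w (yR²w ∧ zR²w))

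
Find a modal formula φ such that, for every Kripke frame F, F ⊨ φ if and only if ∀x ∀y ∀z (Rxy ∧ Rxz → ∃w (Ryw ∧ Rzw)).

◇□q → □◇q

A defining formula is ◇□q → □◇q (the .2 axiom).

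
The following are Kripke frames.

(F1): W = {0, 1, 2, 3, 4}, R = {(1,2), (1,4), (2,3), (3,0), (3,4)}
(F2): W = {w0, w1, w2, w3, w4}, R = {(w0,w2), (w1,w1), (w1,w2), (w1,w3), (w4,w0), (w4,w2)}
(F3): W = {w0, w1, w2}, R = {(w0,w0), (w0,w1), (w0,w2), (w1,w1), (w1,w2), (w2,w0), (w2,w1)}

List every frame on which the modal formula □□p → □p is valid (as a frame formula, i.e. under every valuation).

The schema corresponds to density: ∀x ∀y (Rxy → ∃z (Rxz ∧ Rzy)).
(F1): fails — R34 but no z with R3z and Rz4.
(F2): fails — Rw4w0 but no z with Rw4z and Rzw0.
(F3): satisfies the condition.
Valid on: (F3).

(F3)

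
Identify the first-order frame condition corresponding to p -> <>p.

Reflexivity

This is a form of the T axiom.
It corresponds to reflexivity: forall x Rxx.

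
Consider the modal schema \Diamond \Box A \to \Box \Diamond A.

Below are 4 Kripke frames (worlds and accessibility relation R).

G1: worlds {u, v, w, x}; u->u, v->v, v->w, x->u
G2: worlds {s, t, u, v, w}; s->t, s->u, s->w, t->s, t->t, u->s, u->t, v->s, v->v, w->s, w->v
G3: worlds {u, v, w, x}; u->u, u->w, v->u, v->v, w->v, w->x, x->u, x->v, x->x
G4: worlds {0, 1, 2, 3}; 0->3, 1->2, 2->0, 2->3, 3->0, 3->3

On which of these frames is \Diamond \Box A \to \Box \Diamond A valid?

This is the axiom for convergence; its first-order frame correspondent is \forall x \forall y \forall z (Rxy \wedge Rxz \to \exists w (Ryw \wedge Rzw)).
G1: fails — Rvw and Rvw but w and w have no common successor.
G2: fails — Rvv and Rvs but v and s have no common successor.
G3: fails — Ruw and Ruu but w and u have no common successor.
G4: holds.

G4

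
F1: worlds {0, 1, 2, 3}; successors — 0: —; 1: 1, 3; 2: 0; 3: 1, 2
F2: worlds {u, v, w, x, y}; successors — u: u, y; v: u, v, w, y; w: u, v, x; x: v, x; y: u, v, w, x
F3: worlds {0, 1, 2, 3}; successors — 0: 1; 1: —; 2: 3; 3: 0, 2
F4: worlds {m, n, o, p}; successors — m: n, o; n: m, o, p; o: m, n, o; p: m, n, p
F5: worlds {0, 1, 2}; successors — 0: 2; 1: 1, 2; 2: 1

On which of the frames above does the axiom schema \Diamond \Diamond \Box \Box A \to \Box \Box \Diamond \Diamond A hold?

F2, F4, F5

The schema corresponds to a generalized confluence (Geach) condition: \forall x \forall y \forall z ((x R^2 y \wedge x R^2 z) \to \exists w (y R^2 w \wedge z R^2 w)).
F1: fails — 1R²1, 1R²2 but no w with 1R²w and 2R²w.
F2: satisfies the condition.
F3: fails — 2R²0, 2R²0 but no w with 0R²w and 0R²w.
F4: satisfies the condition.
F5: satisfies the condition.
Valid on: F2, F4, F5.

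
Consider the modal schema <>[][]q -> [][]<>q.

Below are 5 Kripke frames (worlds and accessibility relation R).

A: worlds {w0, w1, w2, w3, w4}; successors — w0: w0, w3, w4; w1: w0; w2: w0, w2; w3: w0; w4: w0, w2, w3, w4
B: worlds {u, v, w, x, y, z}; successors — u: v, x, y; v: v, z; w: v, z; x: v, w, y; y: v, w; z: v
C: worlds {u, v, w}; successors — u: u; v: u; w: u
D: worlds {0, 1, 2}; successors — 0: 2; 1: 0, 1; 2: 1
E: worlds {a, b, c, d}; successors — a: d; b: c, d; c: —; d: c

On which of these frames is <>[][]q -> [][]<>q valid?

Frame correspondent (Sahlqvist): forall x forall y forall z ((xRy & x R^2 z) -> exists w (y R^2 w & zRw)) — i.e. a generalized confluence (Geach) condition.
A: satisfies the condition.
B: satisfies the condition.
C: satisfies the condition.
D: fails — 1R0, 1R²0 but no w with 0R²w and 0Rw.
E: fails — aRd, aR²c but no w with dR²w and cRw.

A, B, C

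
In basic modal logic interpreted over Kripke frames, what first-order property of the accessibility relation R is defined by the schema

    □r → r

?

Suppose □r→r is valid. At any x set V(r)={w : Rxw}. Then □r holds at x, so r holds at x, i.e. Rxx.

Reflexivity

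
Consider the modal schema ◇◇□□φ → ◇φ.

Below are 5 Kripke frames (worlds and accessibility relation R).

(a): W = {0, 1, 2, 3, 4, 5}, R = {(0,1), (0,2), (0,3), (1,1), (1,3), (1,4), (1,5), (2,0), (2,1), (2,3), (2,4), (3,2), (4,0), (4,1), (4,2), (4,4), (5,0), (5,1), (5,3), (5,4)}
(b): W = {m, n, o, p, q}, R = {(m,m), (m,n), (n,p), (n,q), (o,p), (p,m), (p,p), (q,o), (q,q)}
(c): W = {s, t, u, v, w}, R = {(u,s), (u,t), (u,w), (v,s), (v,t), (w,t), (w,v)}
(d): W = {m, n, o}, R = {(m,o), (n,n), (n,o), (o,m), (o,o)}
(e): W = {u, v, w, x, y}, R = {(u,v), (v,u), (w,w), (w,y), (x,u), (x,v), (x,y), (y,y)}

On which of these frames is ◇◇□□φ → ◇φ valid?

(d)

Frame correspondent (Sahlqvist): ∀x ∀y (xR²y → ∃w (yR²w ∧ xRw)) — i.e. a generalized confluence (Geach) condition.
(a): fails — 3R²3 but no w with 3R²w and 3Rw.
(b): fails — mR²q but no w with qR²w and mRw.
(c): fails — uR²t but no w* with tR²w* and uRw*.
(d): condition met.
(e): fails — uR²u but no t with uR²t and uRt.
Valid on: (d).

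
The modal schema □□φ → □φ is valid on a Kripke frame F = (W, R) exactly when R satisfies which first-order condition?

Density

Suppose □□φ→□φ is valid. Take Rxy and set V(φ)={w : xR²w}. Then □□φ at x, so □φ at x, so φ at y, i.e. ∃z(Rxz∧Rzy).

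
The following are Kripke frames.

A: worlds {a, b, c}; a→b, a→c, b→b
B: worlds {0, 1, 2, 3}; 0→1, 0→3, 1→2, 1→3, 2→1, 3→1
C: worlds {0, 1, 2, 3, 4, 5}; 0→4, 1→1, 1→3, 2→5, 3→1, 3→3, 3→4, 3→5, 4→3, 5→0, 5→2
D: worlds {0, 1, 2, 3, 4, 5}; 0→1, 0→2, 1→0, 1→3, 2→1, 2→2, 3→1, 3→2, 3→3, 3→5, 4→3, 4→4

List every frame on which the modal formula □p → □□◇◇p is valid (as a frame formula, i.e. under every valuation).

Frame correspondent (Sahlqvist): ∀x ∀z (xR²z → ∃w (xRw ∧ zR²w)) — i.e. a generalized confluence (Geach) condition.
A: condition met.
B: fails — 1R²1 but no w with 1Rw and 1R²w.
C: fails — 1R²5 but no w with 1Rw and 5R²w.
D: fails — 1R²5 but no w with 1Rw and 5R²w.

A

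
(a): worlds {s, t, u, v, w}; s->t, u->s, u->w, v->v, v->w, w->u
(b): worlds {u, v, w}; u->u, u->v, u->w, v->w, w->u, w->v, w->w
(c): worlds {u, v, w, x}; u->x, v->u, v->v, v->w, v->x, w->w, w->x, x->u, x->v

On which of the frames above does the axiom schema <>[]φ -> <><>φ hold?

(b), (c)

The schema corresponds to a generalized confluence (Geach) condition: forall x forall y (xRy -> exists w (yRw & x R^2 w)).
(a): fails — sRt but no w* with tRw* and sR²w*.
(b): holds.
(c): holds.
Valid on: (b), (c).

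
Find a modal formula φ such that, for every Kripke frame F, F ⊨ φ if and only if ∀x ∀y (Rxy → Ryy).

□(□r → r)

This is shift-reflexivity; the standard corresponding axiom is T□: □(□r → r).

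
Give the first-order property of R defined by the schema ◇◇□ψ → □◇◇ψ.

∀x ∀y ∀z ((xR²y ∧ xRz) → ∃w (yRw ∧ zR²w))

This is a Sahlqvist (Geach-type) schema ◇^2□^1ψ → □^1◇^2ψ.
Minimal-valuation argument: fix x; take any y with xR^2y and any z with xR^1z. Set V(ψ) to the set of worlds R-reachable from y in exactly 1 step. Then □^1ψ holds at y, so the antecedent holds at x; validity forces ◇^2ψ at z, giving a w with zR^2w and yR^1w.
First-order correspondent: ∀x ∀y ∀z ((xR²y ∧ xRz) → ∃w (yRw ∧ zR²w)).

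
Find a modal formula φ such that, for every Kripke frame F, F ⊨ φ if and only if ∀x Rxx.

This is reflexivity; the standard corresponding axiom is T: □s → s.
Suppose □s→s is valid. At any x set V(s)={w : Rxw}. Then □s holds at x, so s holds at x, i.e. Rxx.

□s → s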